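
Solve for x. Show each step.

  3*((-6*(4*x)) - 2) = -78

Step 1. [3*((-6*(4*x)) - 2) = -78] divide by the outer 3, so div: (-6*(4*x)) - 2 = -26.
Step 2. [(-6*(4*x)) - 2 = -26] the outer -2 inverts by adding 2 ⇒ sub: -6*(4*x) = -24.
Step 3. [-6*(4*x) = -24] -6·(inner) — divide through by -6, so div: 4*x = 4.
Step 4. [4*x = 4] divide by the outer 4. So div: x = 1.

Answer: x ∈ {1}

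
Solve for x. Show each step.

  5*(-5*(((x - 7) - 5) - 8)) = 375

Step 1. [5*(-5*(((x - 7) - 5) - 8)) = 375] LHS = 5·(…); ÷5 both sides, so div: -5*(((x - 7) - 5) - 8) = 75.
Step 2. [-5*(((x - 7) - 5) - 8) = 75] LHS = -5·(…); ÷-5 both sides ⇒ div: ((x - 7) - 5) - 8 = -15.
Step 3. [((x - 7) - 5) - 8 = -15] the outer -8 inverts by adding 8 ⇒ sub: (x - 7) - 5 = -7.
Step 4. [(x - 7) - 5 = -7] the outer -5 inverts by adding 5 ⇒ sub: x - 7 = -2.
Step 5. [x - 7 = -2] peel the -7: add 7 from each side ⇒ sub: x = 5.

Answer: x ∈ {5}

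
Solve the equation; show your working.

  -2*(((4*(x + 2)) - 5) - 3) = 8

Step 1. [-2*(((4*(x + 2)) - 5) - 3) = 8] -2·(inner) — divide through by -2, so div: ((4*(x + 2)) - 5) - 3 = -4.
Step 2. [((4*(x + 2)) - 5) - 3 = -4] the outer -3 inverts by adding 3 ⇒ sub: (4*(x + 2)) - 5 = -1.
Step 3. [(4*(x + 2)) - 5 = -1] peel the -5: add 5 from each side. So sub: 4*(x + 2) = 4.
Step 4. [4*(x + 2) = 4] divide by the outer 4. So div: x + 2 = 1.
Step 5. [x + 2 = 1] +2 is outermost — subtract 2 both sides ⇒ sub: x = -1.

Answer: x ∈ {-1}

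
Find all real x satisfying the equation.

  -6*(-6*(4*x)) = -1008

Step 1. [-6*(-6*(4*x)) = -1008] -6·(inner) — divide through by -6 ⇒ div: -6*(4*x) = 168.
Step 2. [-6*(4*x) = 168] -6 out front; divide by -6 ⇒ div: 4*x = -28.
Step 3. [4*x = -28] LHS = 4·(…); ÷4 both sides, so div: x = -7.

Answer: x ∈ {-7}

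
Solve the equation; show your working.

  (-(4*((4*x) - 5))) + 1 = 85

Step 1. [(-(4*((4*x) - 5))) + 1 = 85] +1 is outermost — subtract 1 both sides, so sub: -(4*((4*x) - 5)) = 84.
Step 2. [-(4*((4*x) - 5)) = 84] LHS negated; negate both sides. So neg: 4*((4*x) - 5) = -84.
Step 3. [4*((4*x) - 5) = -84] divide by the outer 4, so div: (4*x) - 5 = -21.
Step 4. [(4*x) - 5 = -21] peel the -5: add 5 from each side ⇒ sub: 4*x = -16.
Step 5. [4*x = -16] divide by the outer 4 ⇒ div: x = -4.

Answer: x ∈ {-4}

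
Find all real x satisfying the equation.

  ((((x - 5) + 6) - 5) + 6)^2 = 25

Step 1. [((((x - 5) + 6) - 5) + 6)^2 = 25] 25 ≥ 0, LHS is (·)² — take ±√ ⇒ sqrt: (((x - 5) + 6) - 5) + 6 = 5 or -5.
Step 2. [(((x - 5) + 6) - 5) + 6 = 5 or -5] 6 comes off first (subtract 6), so sub: ((x - 5) + 6) - 5 = -1 or -11.
Step 3. [((x - 5) + 6) - 5 = -1 or -11] peel the -5: add 5 from each side. So sub: (x - 5) + 6 = 4 or -6.
Step 4. [(x - 5) + 6 = 4 or -6] 6 comes off first (subtract 6) ⇒ sub: x - 5 = -2 or -12.
Step 5. [x - 5 = -2 or -12] -5 is outermost — add 5 both sides. So sub: x = 3 or -7.

Answer: x ∈ {-7, 3}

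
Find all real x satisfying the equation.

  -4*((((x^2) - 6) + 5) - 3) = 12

Step 1. [-4*((((x^2) - 6) + 5) - 3) = 12] -4·(inner) — divide through by -4, so div: (((x^2) - 6) + 5) - 3 = -3.
Step 2. [(((x^2) - 6) + 5) - 3 = -3] -3 is outermost — add 3 both sides ⇒ sub: ((x^2) - 6) + 5 = 0.
Step 3. [((x^2) - 6) + 5 = 0] subtract 5: x sits inside (… + 5). So sub: (x^2) - 6 = -5.
Step 4. [(x^2) - 6 = -5] the outer -6 inverts by adding 6, so sub: x^2 = 1.
Step 5. [x^2 = 1] √ both sides: 1 ≥ 0 gives two branches. So sqrt: x = 1 or -1.

Answer: x ∈ {-1, 1}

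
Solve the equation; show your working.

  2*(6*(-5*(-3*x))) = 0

Step 1. [2*(6*(-5*(-3*x))) = 0] LHS = 2·(…); ÷2 both sides, so div: 6*(-5*(-3*x)) = 0.
Step 2. [6*(-5*(-3*x)) = 0] 6·(inner) — divide through by 6, so div: -5*(-3*x) = 0.
Step 3. [-5*(-3*x) = 0] divide by the outer -5. So div: -3*x = 0.
Step 4. [-3*x = 0] divide by the outer -3 ⇒ div: x = 0.

Answer: x ∈ {0}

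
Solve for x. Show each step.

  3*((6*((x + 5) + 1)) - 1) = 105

Step 1. [3*((6*((x + 5) + 1)) - 1) = 105] 3 out front; divide by 3, so div: (6*((x + 5) + 1)) - 1 = 35.
Step 2. [(6*((x + 5) + 1)) - 1 = 35] peel the -1: add 1 from each side ⇒ sub: 6*((x + 5) + 1) = 36.
Step 3. [6*((x + 5) + 1) = 36] 6 out front; divide by 6, so div: (x + 5) + 1 = 6.
Step 4. [(x + 5) + 1 = 6] the outer +1 inverts by subtracting 1 ⇒ sub: x + 5 = 5.
Step 5. [x + 5 = 5] 5 comes off first (subtract 5). So sub: x = 0.

Answer: x ∈ {0}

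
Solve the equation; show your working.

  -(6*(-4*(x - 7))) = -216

Step 1. [-(6*(-4*(x - 7))) = -216] LHS negated; negate both sides ⇒ neg: 6*(-4*(x - 7)) = 216.
Step 2. [6*(-4*(x - 7)) = 216] divide by the outer 6 ⇒ div: -4*(x - 7) = 36.
Step 3. [-4*(x - 7) = 36] -4·(inner) — divide through by -4 ⇒ div: x - 7 = -9.
Step 4. [x - 7 = -9] -7 is outermost — add 7 both sides, so sub: x = -2.

Answer: x ∈ {-2}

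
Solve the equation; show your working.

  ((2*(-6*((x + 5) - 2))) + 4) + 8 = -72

Step 1. [((2*(-6*((x + 5) - 2))) + 4) + 8 = -72] 8 comes off first (subtract 8). So sub: (2*(-6*((x + 5) - 2))) + 4 = -80.
Step 2. [(2*(-6*((x + 5) - 2))) + 4 = -80] common factor 2 (LHS and -80) — divide through. So factor: (-6*((x + 5) - 2)) + 2 = -40.
Step 3. [(-6*((x + 5) - 2)) + 2 = -40] peel the +2: subtract 2 from each side. So sub: -6*((x + 5) - 2) = -42.
Step 4. [-6*((x + 5) - 2) = -42] LHS = -6·(…); ÷-6 both sides ⇒ div: (x + 5) - 2 = 7.
Step 5. [(x + 5) - 2 = 7] -2 is outermost — add 2 both sides, so sub: x + 5 = 9.
Step 6. [x + 5 = 9] peel the +5: subtract 5 from each side. So sub: x = 4.

Answer: x ∈ {4}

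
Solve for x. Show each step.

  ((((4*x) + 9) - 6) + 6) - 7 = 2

Step 1. [((((4*x) + 9) - 6) + 6) - 7 = 2] peel the -7: add 7 from each side ⇒ sub: (((4*x) + 9) - 6) + 6 = 9.
Step 2. [(((4*x) + 9) - 6) + 6 = 9] subtract 6: x sits inside (… + 6). So sub: ((4*x) + 9) - 6 = 3.
Step 3. [((4*x) + 9) - 6 = 3] 6 comes off first (add 6), so sub: (4*x) + 9 = 9.
Step 4. [(4*x) + 9 = 9] the outer +9 inverts by subtracting 9, so sub: 4*x = 0.
Step 5. [4*x = 0] 4 out front; divide by 4 ⇒ div: x = 0.

Answer: x ∈ {0}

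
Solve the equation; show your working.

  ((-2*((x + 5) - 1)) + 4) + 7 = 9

Step 1. [((-2*((x + 5) - 1)) + 4) + 7 = 9] +7 is outermost — subtract 7 both sides ⇒ sub: (-2*((x + 5) - 1)) + 4 = 2.
Step 2. [(-2*((x + 5) - 1)) + 4 = 2] -2 | LHS and -2 | 2: pull -2 out. So factor: ((x + 5) - 1) - 2 = -1.
Step 3. [((x + 5) - 1) - 2 = -1] -2 is outermost — add 2 both sides, so sub: (x + 5) - 1 = 1.
Step 4. [(x + 5) - 1 = 1] -1 is outermost — add 1 both sides ⇒ sub: x + 5 = 2.
Step 5. [x + 5 = 2] subtract 5: x sits inside (… + 5) ⇒ sub: x = -3.

Answer: x ∈ {-3}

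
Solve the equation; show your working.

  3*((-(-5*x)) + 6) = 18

Step 1. [3*((-(-5*x)) + 6) = 18] LHS = 3·(…); ÷3 both sides ⇒ div: (-(-5*x)) + 6 = 6.
Step 2. [(-(-5*x)) + 6 = 6] +6 is outermost — subtract 6 both sides. So sub: -(-5*x) = 0.
Step 3. [-(-5*x) = 0] LHS negated; negate both sides, so neg: -5*x = 0.
Step 4. [-5*x = 0] leading coefficient -5: divide by -5. So div: x = 0.

Answer: x ∈ {0}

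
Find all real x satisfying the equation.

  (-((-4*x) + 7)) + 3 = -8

Step 1. [(-((-4*x) + 7)) + 3 = -8] subtract 3: x sits inside (… + 3). So sub: -((-4*x) + 7) = -11.
Step 2. [-((-4*x) + 7) = -11] leading − — multiply by −1, so neg: (-4*x) + 7 = 11.
Step 3. [(-4*x) + 7 = 11] the outer +7 inverts by subtracting 7. So sub: -4*x = 4.
Step 4. [-4*x = 4] divide by the outer -4, so div: x = -1.

Answer: x ∈ {-1}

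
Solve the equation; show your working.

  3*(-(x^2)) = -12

Step 1. [3*(-(x^2)) = -12] 3 out front; divide by 3. So div: -(x^2) = -4.
Step 2. [-(x^2) = -4] LHS negated; negate both sides, so neg: x^2 = 4.
Step 3. [x^2 = 4] √ both sides: 4 ≥ 0 gives two branches, so sqrt: x = 2 or -2.

Answer: x ∈ {-2, 2}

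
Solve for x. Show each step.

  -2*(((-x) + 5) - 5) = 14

Step 1. [-2*(((-x) + 5) - 5) = 14] leading coefficient -2: divide by -2 ⇒ div: ((-x) + 5) - 5 = -7.
Step 2. [((-x) + 5) - 5 = -7] add 5: x sits inside (… - 5), so sub: (-x) + 5 = -2.
Step 3. [(-x) + 5 = -2] subtract 5: x sits inside (… + 5). So sub: -x = -7.
Step 4. [-x = -7] flip signs both sides ⇒ neg: x = 7.

Answer: x ∈ {7}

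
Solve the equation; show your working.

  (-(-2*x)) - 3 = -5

Step 1. [(-(-2*x)) - 3 = -5] 3 comes off first (add 3). So sub: -(-2*x) = -2.
Step 2. [-(-2*x) = -2] leading − — multiply by −1 ⇒ neg: -2*x = 2.
Step 3. [-2*x = 2] -2·(inner) — divide through by -2. So div: x = -1.

Answer: x ∈ {-1}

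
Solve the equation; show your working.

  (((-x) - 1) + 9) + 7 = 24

Step 1. [(((-x) - 1) + 9) + 7 = 24] +7 is outermost — subtract 7 both sides ⇒ sub: ((-x) - 1) + 9 = 17.
Step 2. [((-x) - 1) + 9 = 17] peel the +9: subtract 9 from each side ⇒ sub: (-x) - 1 = 8.
Step 3. [(-x) - 1 = 8] -1 is outermost — add 1 both sides, so sub: -x = 9.
Step 4. [-x = 9] leading − — multiply by −1. So neg: x = -9.

Answer: x ∈ {-9}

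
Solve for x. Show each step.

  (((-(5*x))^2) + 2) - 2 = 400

Step 1. [(((-(5*x))^2) + 2) - 2 = 400] peel the -2: add 2 from each side, so sub: ((-(5*x))^2) + 2 = 402.
Step 2. [((-(5*x))^2) + 2 = 402] peel the +2: subtract 2 from each side ⇒ sub: (-(5*x))^2 = 400.
Step 3. [(-(5*x))^2 = 400] LHS squared, RHS 400 ≥ 0: apply √ (±), so sqrt: -(5*x) = 20 or -20.
Step 4. [-(5*x) = 20 or -20] leading − — multiply by −1. So neg: 5*x = -20 or 20.
Step 5. [5*x = -20 or 20] LHS = 5·(…); ÷5 both sides. So div: x = -4 or 4.

Answer: x ∈ {-4, 4}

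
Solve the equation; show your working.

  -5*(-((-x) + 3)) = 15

Step 1. [-5*(-((-x) + 3)) = 15] leading coefficient -5: divide by -5. So div: -((-x) + 3) = -3.
Step 2. [-((-x) + 3) = -3] leading − — multiply by −1. So neg: (-x) + 3 = 3.
Step 3. [(-x) + 3 = 3] subtract 3: x sits inside (… + 3). So sub: -x = 0.
Step 4. [-x = 0] leading − — multiply by −1, so neg: x = 0.

Answer: x ∈ {0}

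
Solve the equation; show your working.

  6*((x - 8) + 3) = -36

Step 1. [6*((x - 8) + 3) = -36] divide by the outer 6, so div: (x - 8) + 3 = -6.
Step 2. [(x - 8) + 3 = -6] +3 is outermost — subtract 3 both sides, so sub: x - 8 = -9.
Step 3. [x - 8 = -9] 8 comes off first (add 8) ⇒ sub: x = -1.

Answer: x ∈ {-1}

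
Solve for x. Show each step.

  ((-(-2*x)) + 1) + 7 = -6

Step 1. [((-(-2*x)) + 1) + 7 = -6] +7 is outermost — subtract 7 both sides. So sub: (-(-2*x)) + 1 = -13.
Step 2. [(-(-2*x)) + 1 = -13] the outer +1 inverts by subtracting 1. So sub: -(-2*x) = -14.
Step 3. [-(-2*x) = -14] LHS negated; negate both sides, so neg: -2*x = 14.
Step 4. [-2*x = 14] leading coefficient -2: divide by -2 ⇒ div: x = -7.

Answer: x ∈ {-7}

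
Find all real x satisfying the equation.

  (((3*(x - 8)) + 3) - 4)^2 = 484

Step 1. [(((3*(x - 8)) + 3) - 4)^2 = 484] √ both sides: 484 ≥ 0 gives two branches ⇒ sqrt: ((3*(x - 8)) + 3) - 4 = 22 or -22.
Step 2. [((3*(x - 8)) + 3) - 4 = 22 or -22] peel the -4: add 4 from each side. So sub: (3*(x - 8)) + 3 = 26 or -18.
Step 3. [(3*(x - 8)) + 3 = 26 or -18] the outer +3 inverts by subtracting 3. So sub: 3*(x - 8) = 23 or -21.
Step 4. [3*(x - 8) = 23 or -21] divide by the outer 3. So div: x - 8 = 23/3 or -7.
Step 5. [x - 8 = 23/3 or -7] -8 is outermost — add 8 both sides ⇒ sub: x = 47/3 or 1.

Answer: x ∈ {1, 47/3}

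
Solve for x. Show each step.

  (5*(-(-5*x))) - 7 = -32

Step 1. [(5*(-(-5*x))) - 7 = -32] the outer -7 inverts by adding 7. So sub: 5*(-(-5*x)) = -25.
Step 2. [5*(-(-5*x)) = -25] 5·(inner) — divide through by 5. So div: -(-5*x) = -5.
Step 3. [-(-5*x) = -5] leading − — multiply by −1 ⇒ neg: -5*x = 5.
Step 4. [-5*x = 5] -5·(inner) — divide through by -5, so div: x = -1.

Answer: x ∈ {-1}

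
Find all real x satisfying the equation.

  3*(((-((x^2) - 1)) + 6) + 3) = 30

Step 1. [3*(((-((x^2) - 1)) + 6) + 3) = 30] 3·(inner) — divide through by 3. So div: ((-((x^2) - 1)) + 6) + 3 = 10.
Step 2. [((-((x^2) - 1)) + 6) + 3 = 10] 3 comes off first (subtract 3), so sub: (-((x^2) - 1)) + 6 = 7.
Step 3. [(-((x^2) - 1)) + 6 = 7] the outer +6 inverts by subtracting 6. So sub: -((x^2) - 1) = 1.
Step 4. [-((x^2) - 1) = 1] flip signs both sides ⇒ neg: (x^2) - 1 = -1.
Step 5. [(x^2) - 1 = -1] 1 comes off first (add 1) ⇒ sub: x^2 = 0.
Step 6. [x^2 = 0] LHS squared, RHS 0 ≥ 0: apply √ (±), so sqrt: x = 0.

Answer: x ∈ {0}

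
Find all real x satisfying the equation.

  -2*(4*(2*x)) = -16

Step 1. [-2*(4*(2*x)) = -16] leading coefficient -2: divide by -2 ⇒ div: 4*(2*x) = 8.
Step 2. [4*(2*x) = 8] LHS = 4·(…); ÷4 both sides ⇒ div: 2*x = 2.
Step 3. [2*x = 2] 2·(inner) — divide through by 2, so div: x = 1.

Answer: x ∈ {1}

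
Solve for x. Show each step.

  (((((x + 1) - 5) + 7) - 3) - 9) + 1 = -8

Step 1. [(((((x + 1) - 5) + 7) - 3) - 9) + 1 = -8] the outer +1 inverts by subtracting 1 ⇒ sub: ((((x + 1) - 5) + 7) - 3) - 9 = -9.
Step 2. [((((x + 1) - 5) + 7) - 3) - 9 = -9] add 9: x sits inside (… - 9). So sub: (((x + 1) - 5) + 7) - 3 = 0.
Step 3. [(((x + 1) - 5) + 7) - 3 = 0] add 3: x sits inside (… - 3) ⇒ sub: ((x + 1) - 5) + 7 = 3.
Step 4. [((x + 1) - 5) + 7 = 3] subtract 7: x sits inside (… + 7) ⇒ sub: (x + 1) - 5 = -4.
Step 5. [(x + 1) - 5 = -4] -5 is outermost — add 5 both sides, so sub: x + 1 = 1.
Step 6. [x + 1 = 1] 1 comes off first (subtract 1) ⇒ sub: x = 0.

Answer: x ∈ {0}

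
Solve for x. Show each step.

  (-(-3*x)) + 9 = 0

Step 1. [(-(-3*x)) + 9 = 0] +9 is outermost — subtract 9 both sides. So sub: -(-3*x) = -9.
Step 2. [-(-3*x) = -9] LHS negated; negate both sides ⇒ neg: -3*x = 9.
Step 3. [-3*x = 9] LHS = -3·(…); ÷-3 both sides, so div: x = -3.

Answer: x ∈ {-3}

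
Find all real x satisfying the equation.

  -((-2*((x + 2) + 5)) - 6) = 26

Step 1. [-((-2*((x + 2) + 5)) - 6) = 26] leading − — multiply by −1. So neg: (-2*((x + 2) + 5)) - 6 = -26.
Step 2. [(-2*((x + 2) + 5)) - 6 = -26] -6 is outermost — add 6 both sides. So sub: -2*((x + 2) + 5) = -20.
Step 3. [-2*((x + 2) + 5) = -20] divide by the outer -2. So div: (x + 2) + 5 = 10.
Step 4. [(x + 2) + 5 = 10] 5 comes off first (subtract 5), so sub: x + 2 = 5.
Step 5. [x + 2 = 5] the outer +2 inverts by subtracting 2, so sub: x = 3.

Answer: x ∈ {3}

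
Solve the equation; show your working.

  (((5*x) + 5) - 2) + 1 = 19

Step 1. [(((5*x) + 5) - 2) + 1 = 19] 1 comes off first (subtract 1), so sub: ((5*x) + 5) - 2 = 18.
Step 2. [((5*x) + 5) - 2 = 18] 2 comes off first (add 2). So sub: (5*x) + 5 = 20.
Step 3. [(5*x) + 5 = 20] common factor 5 (LHS and 20) — divide through. So factor: x + 1 = 4.
Step 4. [x + 1 = 4] subtract 1: x sits inside (… + 1) ⇒ sub: x = 3.

Answer: x ∈ {3}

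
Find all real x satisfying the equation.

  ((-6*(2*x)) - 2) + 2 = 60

Step 1. [((-6*(2*x)) - 2) + 2 = 60] 2 comes off first (subtract 2). So sub: (-6*(2*x)) - 2 = 58.
Step 2. [(-6*(2*x)) - 2 = 58] the outer -2 inverts by adding 2. So sub: -6*(2*x) = 60.
Step 3. [-6*(2*x) = 60] leading coefficient -6: divide by -6. So div: 2*x = -10.
Step 4. [2*x = -10] 2·(inner) — divide through by 2, so div: x = -5.

Answer: x ∈ {-5}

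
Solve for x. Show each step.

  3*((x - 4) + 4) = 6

Step 1. [3*((x - 4) + 4) = 6] 3·(inner) — divide through by 3 ⇒ div: (x - 4) + 4 = 2.
Step 2. [(x - 4) + 4 = 2] the outer +4 inverts by subtracting 4. So sub: x - 4 = -2.
Step 3. [x - 4 = -2] peel the -4: add 4 from each side. So sub: x = 2.

Answer: x ∈ {2}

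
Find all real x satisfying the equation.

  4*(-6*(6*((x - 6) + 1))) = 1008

Step 1. [4*(-6*(6*((x - 6) + 1))) = 1008] 4·(inner) — divide through by 4 ⇒ div: -6*(6*((x - 6) + 1)) = 252.
Step 2. [-6*(6*((x - 6) + 1)) = 252] -6·(inner) — divide through by -6 ⇒ div: 6*((x - 6) + 1) = -42.
Step 3. [6*((x - 6) + 1) = -42] 6·(inner) — divide through by 6. So div: (x - 6) + 1 = -7.
Step 4. [(x - 6) + 1 = -7] +1 is outermost — subtract 1 both sides. So sub: x - 6 = -8.
Step 5. [x - 6 = -8] peel the -6: add 6 from each side, so sub: x = -2.

Answer: x ∈ {-2}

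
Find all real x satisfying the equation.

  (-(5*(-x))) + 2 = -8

Step 1. [(-(5*(-x))) + 2 = -8] peel the +2: subtract 2 from each side. So sub: -(5*(-x)) = -10.
Step 2. [-(5*(-x)) = -10] LHS negated; negate both sides. So neg: 5*(-x) = 10.
Step 3. [5*(-x) = 10] 5 out front; divide by 5. So div: -x = 2.
Step 4. [-x = 2] LHS negated; negate both sides ⇒ neg: x = -2.

Answer: x ∈ {-2}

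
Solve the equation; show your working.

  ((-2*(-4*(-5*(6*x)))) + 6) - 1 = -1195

Step 1. [((-2*(-4*(-5*(6*x)))) + 6) - 1 = -1195] peel the -1: add 1 from each side ⇒ sub: (-2*(-4*(-5*(6*x)))) + 6 = -1194.
Step 2. [(-2*(-4*(-5*(6*x)))) + 6 = -1194] the outer +6 inverts by subtracting 6 ⇒ sub: -2*(-4*(-5*(6*x))) = -1200.
Step 3. [-2*(-4*(-5*(6*x))) = -1200] -2 out front; divide by -2, so div: -4*(-5*(6*x)) = 600.
Step 4. [-4*(-5*(6*x)) = 600] divide by the outer -4 ⇒ div: -5*(6*x) = -150.
Step 5. [-5*(6*x) = -150] LHS = -5·(…); ÷-5 both sides. So div: 6*x = 30.
Step 6. [6*x = 30] 6·(inner) — divide through by 6. So div: x = 5.

Answer: x ∈ {5}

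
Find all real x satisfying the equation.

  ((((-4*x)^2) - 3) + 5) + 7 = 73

Step 1. [((((-4*x)^2) - 3) + 5) + 7 = 73] 7 comes off first (subtract 7), so sub: (((-4*x)^2) - 3) + 5 = 66.
Step 2. [(((-4*x)^2) - 3) + 5 = 66] +5 is outermost — subtract 5 both sides. So sub: ((-4*x)^2) - 3 = 61.
Step 3. [((-4*x)^2) - 3 = 61] -3 is outermost — add 3 both sides. So sub: (-4*x)^2 = 64.
Step 4. [(-4*x)^2 = 64] LHS squared, RHS 64 ≥ 0: apply √ (±). So sqrt: -4*x = 8 or -8.
Step 5. [-4*x = 8 or -8] -4·(inner) — divide through by -4, so div: x = -2 or 2.

Answer: x ∈ {-2, 2}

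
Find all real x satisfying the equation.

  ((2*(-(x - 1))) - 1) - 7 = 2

Step 1. [((2*(-(x - 1))) - 1) - 7 = 2] -7 is outermost — add 7 both sides. So sub: (2*(-(x - 1))) - 1 = 9.
Step 2. [(2*(-(x - 1))) - 1 = 9] the outer -1 inverts by adding 1, so sub: 2*(-(x - 1)) = 10.
Step 3. [2*(-(x - 1)) = 10] divide by the outer 2 ⇒ div: -(x - 1) = 5.
Step 4. [-(x - 1) = 5] LHS negated; negate both sides ⇒ neg: x - 1 = -5.
Step 5. [x - 1 = -5] 1 comes off first (add 1). So sub: x = -4.

Answer: x ∈ {-4}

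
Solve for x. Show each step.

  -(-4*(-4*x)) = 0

Step 1. [-(-4*(-4*x)) = 0] LHS negated; negate both sides. So neg: -4*(-4*x) = 0.
Step 2. [-4*(-4*x) = 0] divide by the outer -4, so div: -4*x = 0.
Step 3. [-4*x = 0] -4 out front; divide by -4. So div: x = 0.

Answer: x ∈ {0}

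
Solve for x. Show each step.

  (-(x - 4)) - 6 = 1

Step 1. [(-(x - 4)) - 6 = 1] 6 comes off first (add 6), so sub: -(x - 4) = 7.
Step 2. [-(x - 4) = 7] LHS negated; negate both sides, so neg: x - 4 = -7.
Step 3. [x - 4 = -7] add 4: x sits inside (… - 4). So sub: x = -3.

Answer: x ∈ {-3}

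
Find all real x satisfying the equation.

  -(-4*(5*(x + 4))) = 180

Step 1. [-(-4*(5*(x + 4))) = 180] LHS negated; negate both sides ⇒ neg: -4*(5*(x + 4)) = -180.
Step 2. [-4*(5*(x + 4)) = -180] LHS = -4·(…); ÷-4 both sides, so div: 5*(x + 4) = 45.
Step 3. [5*(x + 4) = 45] leading coefficient 5: divide by 5, so div: x + 4 = 9.
Step 4. [x + 4 = 9] the outer +4 inverts by subtracting 4 ⇒ sub: x = 5.

Answer: x ∈ {5}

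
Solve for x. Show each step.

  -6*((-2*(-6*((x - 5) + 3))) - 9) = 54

Step 1. [-6*((-2*(-6*((x - 5) + 3))) - 9) = 54] -6·(inner) — divide through by -6 ⇒ div: (-2*(-6*((x - 5) + 3))) - 9 = -9.
Step 2. [(-2*(-6*((x - 5) + 3))) - 9 = -9] the outer -9 inverts by adding 9 ⇒ sub: -2*(-6*((x - 5) + 3)) = 0.
Step 3. [-2*(-6*((x - 5) + 3)) = 0] -2 out front; divide by -2. So div: -6*((x - 5) + 3) = 0.
Step 4. [-6*((x - 5) + 3) = 0] LHS = -6·(…); ÷-6 both sides. So div: (x - 5) + 3 = 0.
Step 5. [(x - 5) + 3 = 0] peel the +3: subtract 3 from each side, so sub: x - 5 = -3.
Step 6. [x - 5 = -3] 5 comes off first (add 5), so sub: x = 2.

Answer: x ∈ {2}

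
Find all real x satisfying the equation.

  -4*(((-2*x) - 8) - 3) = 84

Step 1. [-4*(((-2*x) - 8) - 3) = 84] divide by the outer -4 ⇒ div: ((-2*x) - 8) - 3 = -21.
Step 2. [((-2*x) - 8) - 3 = -21] 3 comes off first (add 3), so sub: (-2*x) - 8 = -18.
Step 3. [(-2*x) - 8 = -18] peel the -8: add 8 from each side, so sub: -2*x = -10.
Step 4. [-2*x = -10] -2 out front; divide by -2, so div: x = 5.

Answer: x ∈ {5}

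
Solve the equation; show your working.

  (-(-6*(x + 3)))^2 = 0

Step 1. [(-(-6*(x + 3)))^2 = 0] LHS squared, RHS 0 ≥ 0: apply √ (±), so sqrt: -(-6*(x + 3)) = 0.
Step 2. [-(-6*(x + 3)) = 0] flip signs both sides ⇒ neg: -6*(x + 3) = 0.
Step 3. [-6*(x + 3) = 0] LHS = -6·(…); ÷-6 both sides, so div: x + 3 = 0.
Step 4. [x + 3 = 0] subtract 3: x sits inside (… + 3). So sub: x = -3.

Answer: x ∈ {-3}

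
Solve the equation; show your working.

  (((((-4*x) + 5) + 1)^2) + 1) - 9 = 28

Step 1. [(((((-4*x) + 5) + 1)^2) + 1) - 9 = 28] the outer -9 inverts by adding 9, so sub: ((((-4*x) + 5) + 1)^2) + 1 = 37.
Step 2. [((((-4*x) + 5) + 1)^2) + 1 = 37] the outer +1 inverts by subtracting 1, so sub: (((-4*x) + 5) + 1)^2 = 36.
Step 3. [(((-4*x) + 5) + 1)^2 = 36] √ both sides: 36 ≥ 0 gives two branches, so sqrt: ((-4*x) + 5) + 1 = 6 or -6.
Step 4. [((-4*x) + 5) + 1 = 6 or -6] subtract 1: x sits inside (… + 1), so sub: (-4*x) + 5 = 5 or -7.
Step 5. [(-4*x) + 5 = 5 or -7] peel the +5: subtract 5 from each side, so sub: -4*x = 0 or -12.
Step 6. [-4*x = 0 or -12] -4·(inner) — divide through by -4 ⇒ div: x = 0 or 3.

Answer: x ∈ {0, 3}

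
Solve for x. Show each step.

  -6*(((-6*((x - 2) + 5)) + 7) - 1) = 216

Step 1. [-6*(((-6*((x - 2) + 5)) + 7) - 1) = 216] divide by the outer -6 ⇒ div: ((-6*((x - 2) + 5)) + 7) - 1 = -36.
Step 2. [((-6*((x - 2) + 5)) + 7) - 1 = -36] add 1: x sits inside (… - 1) ⇒ sub: (-6*((x - 2) + 5)) + 7 = -35.
Step 3. [(-6*((x - 2) + 5)) + 7 = -35] peel the +7: subtract 7 from each side, so sub: -6*((x - 2) + 5) = -42.
Step 4. [-6*((x - 2) + 5) = -42] leading coefficient -6: divide by -6 ⇒ div: (x - 2) + 5 = 7.
Step 5. [(x - 2) + 5 = 7] subtract 5: x sits inside (… + 5). So sub: x - 2 = 2.
Step 6. [x - 2 = 2] -2 is outermost — add 2 both sides, so sub: x = 4.

Answer: x ∈ {4}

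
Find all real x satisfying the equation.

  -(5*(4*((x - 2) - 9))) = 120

Step 1. [-(5*(4*((x - 2) - 9))) = 120] LHS negated; negate both sides ⇒ neg: 5*(4*((x - 2) - 9)) = -120.
Step 2. [5*(4*((x - 2) - 9)) = -120] 5·(inner) — divide through by 5. So div: 4*((x - 2) - 9) = -24.
Step 3. [4*((x - 2) - 9) = -24] 4·(inner) — divide through by 4 ⇒ div: (x - 2) - 9 = -6.
Step 4. [(x - 2) - 9 = -6] peel the -9: add 9 from each side ⇒ sub: x - 2 = 3.
Step 5. [x - 2 = 3] -2 is outermost — add 2 both sides. So sub: x = 5.

Answer: x ∈ {5}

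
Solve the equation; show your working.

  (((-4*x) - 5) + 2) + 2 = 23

Step 1. [(((-4*x) - 5) + 2) + 2 = 23] 2 comes off first (subtract 2), so sub: ((-4*x) - 5) + 2 = 21.
Step 2. [((-4*x) - 5) + 2 = 21] 2 comes off first (subtract 2), so sub: (-4*x) - 5 = 19.
Step 3. [(-4*x) - 5 = 19] add 5: x sits inside (… - 5), so sub: -4*x = 24.
Step 4. [-4*x = 24] -4 out front; divide by -4. So div: x = -6.

Answer: x ∈ {-6}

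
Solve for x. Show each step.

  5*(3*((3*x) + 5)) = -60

Step 1. [5*(3*((3*x) + 5)) = -60] 5·(inner) — divide through by 5 ⇒ div: 3*((3*x) + 5) = -12.
Step 2. [3*((3*x) + 5) = -12] 3·(inner) — divide through by 3. So div: (3*x) + 5 = -4.
Step 3. [(3*x) + 5 = -4] peel the +5: subtract 5 from each side. So sub: 3*x = -9.
Step 4. [3*x = -9] divide by the outer 3, so div: x = -3.

Answer: x ∈ {-3}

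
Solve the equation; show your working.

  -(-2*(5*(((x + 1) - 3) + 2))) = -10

Step 1. [-(-2*(5*(((x + 1) - 3) + 2))) = -10] leading − — multiply by −1 ⇒ neg: -2*(5*(((x + 1) - 3) + 2)) = 10.
Step 2. [-2*(5*(((x + 1) - 3) + 2)) = 10] LHS = -2·(…); ÷-2 both sides. So div: 5*(((x + 1) - 3) + 2) = -5.
Step 3. [5*(((x + 1) - 3) + 2) = -5] 5·(inner) — divide through by 5. So div: ((x + 1) - 3) + 2 = -1.
Step 4. [((x + 1) - 3) + 2 = -1] the outer +2 inverts by subtracting 2 ⇒ sub: (x + 1) - 3 = -3.
Step 5. [(x + 1) - 3 = -3] -3 is outermost — add 3 both sides, so sub: x + 1 = 0.
Step 6. [x + 1 = 0] peel the +1: subtract 1 from each side, so sub: x = -1.

Answer: x ∈ {-1}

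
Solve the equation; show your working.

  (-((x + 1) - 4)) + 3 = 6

Step 1. [(-((x + 1) - 4)) + 3 = 6] the outer +3 inverts by subtracting 3. So sub: -((x + 1) - 4) = 3.
Step 2. [-((x + 1) - 4) = 3] flip signs both sides, so neg: (x + 1) - 4 = -3.
Step 3. [(x + 1) - 4 = -3] add 4: x sits inside (… - 4) ⇒ sub: x + 1 = 1.
Step 4. [x + 1 = 1] 1 comes off first (subtract 1). So sub: x = 0.

Answer: x ∈ {0}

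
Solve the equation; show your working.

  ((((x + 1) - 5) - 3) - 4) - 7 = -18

Step 1. [((((x + 1) - 5) - 3) - 4) - 7 = -18] the outer -7 inverts by adding 7, so sub: (((x + 1) - 5) - 3) - 4 = -11.
Step 2. [(((x + 1) - 5) - 3) - 4 = -11] add 4: x sits inside (… - 4) ⇒ sub: ((x + 1) - 5) - 3 = -7.
Step 3. [((x + 1) - 5) - 3 = -7] add 3: x sits inside (… - 3). So sub: (x + 1) - 5 = -4.
Step 4. [(x + 1) - 5 = -4] -5 is outermost — add 5 both sides. So sub: x + 1 = 1.
Step 5. [x + 1 = 1] 1 comes off first (subtract 1), so sub: x = 0.

Answer: x ∈ {0}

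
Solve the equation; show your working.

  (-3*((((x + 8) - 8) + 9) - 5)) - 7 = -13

Step 1. [(-3*((((x + 8) - 8) + 9) - 5)) - 7 = -13] add 7: x sits inside (… - 7) ⇒ sub: -3*((((x + 8) - 8) + 9) - 5) = -6.
Step 2. [-3*((((x + 8) - 8) + 9) - 5) = -6] divide by the outer -3 ⇒ div: (((x + 8) - 8) + 9) - 5 = 2.
Step 3. [(((x + 8) - 8) + 9) - 5 = 2] 5 comes off first (add 5), so sub: ((x + 8) - 8) + 9 = 7.
Step 4. [((x + 8) - 8) + 9 = 7] the outer +9 inverts by subtracting 9. So sub: (x + 8) - 8 = -2.
Step 5. [(x + 8) - 8 = -2] peel the -8: add 8 from each side, so sub: x + 8 = 6.
Step 6. [x + 8 = 6] peel the +8: subtract 8 from each side ⇒ sub: x = -2.

Answer: x ∈ {-2}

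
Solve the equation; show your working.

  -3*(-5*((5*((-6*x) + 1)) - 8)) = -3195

Step 1. [-3*(-5*((5*((-6*x) + 1)) - 8)) = -3195] leading coefficient -3: divide by -3, so div: -5*((5*((-6*x) + 1)) - 8) = 1065.
Step 2. [-5*((5*((-6*x) + 1)) - 8) = 1065] divide by the outer -5, so div: (5*((-6*x) + 1)) - 8 = -213.
Step 3. [(5*((-6*x) + 1)) - 8 = -213] peel the -8: add 8 from each side. So sub: 5*((-6*x) + 1) = -205.
Step 4. [5*((-6*x) + 1) = -205] 5·(inner) — divide through by 5 ⇒ div: (-6*x) + 1 = -41.
Step 5. [(-6*x) + 1 = -41] 1 comes off first (subtract 1), so sub: -6*x = -42.
Step 6. [-6*x = -42] -6·(inner) — divide through by -6. So div: x = 7.

Answer: x ∈ {7}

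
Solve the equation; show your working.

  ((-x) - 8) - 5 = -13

Step 1. [((-x) - 8) - 5 = -13] -5 is outermost — add 5 both sides ⇒ sub: (-x) - 8 = -8.
Step 2. [(-x) - 8 = -8] the outer -8 inverts by adding 8 ⇒ sub: -x = 0.
Step 3. [-x = 0] leading − — multiply by −1 ⇒ neg: x = 0.

Answer: x ∈ {0}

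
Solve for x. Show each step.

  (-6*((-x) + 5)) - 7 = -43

Step 1. [(-6*((-x) + 5)) - 7 = -43] 7 comes off first (add 7). So sub: -6*((-x) + 5) = -36.
Step 2. [-6*((-x) + 5) = -36] -6·(inner) — divide through by -6 ⇒ div: (-x) + 5 = 6.
Step 3. [(-x) + 5 = 6] +5 is outermost — subtract 5 both sides. So sub: -x = 1.
Step 4. [-x = 1] flip signs both sides, so neg: x = -1.

Answer: x ∈ {-1}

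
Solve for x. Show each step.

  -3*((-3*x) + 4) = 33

Step 1. [-3*((-3*x) + 4) = 33] leading coefficient -3: divide by -3, so div: (-3*x) + 4 = -11.
Step 2. [(-3*x) + 4 = -11] subtract 4: x sits inside (… + 4), so sub: -3*x = -15.
Step 3. [-3*x = -15] -3 out front; divide by -3. So div: x = 5.

Answer: x ∈ {5}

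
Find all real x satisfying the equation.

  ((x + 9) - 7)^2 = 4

Step 1. [((x + 9) - 7)^2 = 4] 4 ≥ 0, LHS is (·)² — take ±√, so sqrt: (x + 9) - 7 = 2 or -2.
Step 2. [(x + 9) - 7 = 2 or -2] 7 comes off first (add 7). So sub: x + 9 = 9 or 5.
Step 3. [x + 9 = 9 or 5] 9 comes off first (subtract 9) ⇒ sub: x = 0 or -4.

Answer: x ∈ {-4, 0}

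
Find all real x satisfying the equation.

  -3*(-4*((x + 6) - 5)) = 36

Step 1. [-3*(-4*((x + 6) - 5)) = 36] leading coefficient -3: divide by -3 ⇒ div: -4*((x + 6) - 5) = -12.
Step 2. [-4*((x + 6) - 5) = -12] LHS = -4·(…); ÷-4 both sides ⇒ div: (x + 6) - 5 = 3.
Step 3. [(x + 6) - 5 = 3] -5 is outermost — add 5 both sides. So sub: x + 6 = 8.
Step 4. [x + 6 = 8] subtract 6: x sits inside (… + 6). So sub: x = 2.

Answer: x ∈ {2}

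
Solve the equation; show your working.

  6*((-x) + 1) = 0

Step 1. [6*((-x) + 1) = 0] leading coefficient 6: divide by 6 ⇒ div: (-x) + 1 = 0.
Step 2. [(-x) + 1 = 0] subtract 1: x sits inside (… + 1), so sub: -x = -1.
Step 3. [-x = -1] flip signs both sides. So neg: x = 1.

Answer: x ∈ {1}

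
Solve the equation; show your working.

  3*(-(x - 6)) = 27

Step 1. [3*(-(x - 6)) = 27] divide by the outer 3 ⇒ div: -(x - 6) = 9.
Step 2. [-(x - 6) = 9] leading − — multiply by −1 ⇒ neg: x - 6 = -9.
Step 3. [x - 6 = -9] the outer -6 inverts by adding 6 ⇒ sub: x = -3.

Answer: x ∈ {-3}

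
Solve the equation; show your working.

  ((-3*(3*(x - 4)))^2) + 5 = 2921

Step 1. [((-3*(3*(x - 4)))^2) + 5 = 2921] subtract 5: x sits inside (… + 5). So sub: (-3*(3*(x - 4)))^2 = 2916.
Step 2. [(-3*(3*(x - 4)))^2 = 2916] √ both sides: 2916 ≥ 0 gives two branches, so sqrt: -3*(3*(x - 4)) = 54 or -54.
Step 3. [-3*(3*(x - 4)) = 54 or -54] leading coefficient -3: divide by -3 ⇒ div: 3*(x - 4) = -18 or 18.
Step 4. [3*(x - 4) = -18 or 18] 3·(inner) — divide through by 3, so div: x - 4 = -6 or 6.
Step 5. [x - 4 = -6 or 6] add 4: x sits inside (… - 4), so sub: x = -2 or 10.

Answer: x ∈ {-2, 10}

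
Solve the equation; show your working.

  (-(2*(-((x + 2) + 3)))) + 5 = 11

Step 1. [(-(2*(-((x + 2) + 3)))) + 5 = 11] the outer +5 inverts by subtracting 5, so sub: -(2*(-((x + 2) + 3))) = 6.
Step 2. [-(2*(-((x + 2) + 3))) = 6] LHS negated; negate both sides, so neg: 2*(-((x + 2) + 3)) = -6.
Step 3. [2*(-((x + 2) + 3)) = -6] leading coefficient 2: divide by 2, so div: -((x + 2) + 3) = -3.
Step 4. [-((x + 2) + 3) = -3] LHS negated; negate both sides, so neg: (x + 2) + 3 = 3.
Step 5. [(x + 2) + 3 = 3] +3 is outermost — subtract 3 both sides, so sub: x + 2 = 0.
Step 6. [x + 2 = 0] 2 comes off first (subtract 2) ⇒ sub: x = -2.

Answer: x ∈ {-2}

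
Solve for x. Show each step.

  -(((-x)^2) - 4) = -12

Step 1. [-(((-x)^2) - 4) = -12] LHS negated; negate both sides, so neg: ((-x)^2) - 4 = 12.
Step 2. [((-x)^2) - 4 = 12] -4 is outermost — add 4 both sides ⇒ sub: (-x)^2 = 16.
Step 3. [(-x)^2 = 16] √ both sides: 16 ≥ 0 gives two branches, so sqrt: -x = 4 or -4.
Step 4. [-x = 4 or -4] LHS negated; negate both sides, so neg: x = -4 or 4.

Answer: x ∈ {-4, 4}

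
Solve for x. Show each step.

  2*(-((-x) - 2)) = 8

Step 1. [2*(-((-x) - 2)) = 8] 2·(inner) — divide through by 2. So div: -((-x) - 2) = 4.
Step 2. [-((-x) - 2) = 4] leading − — multiply by −1. So neg: (-x) - 2 = -4.
Step 3. [(-x) - 2 = -4] peel the -2: add 2 from each side, so sub: -x = -2.
Step 4. [-x = -2] flip signs both sides. So neg: x = 2.

Answer: x ∈ {2}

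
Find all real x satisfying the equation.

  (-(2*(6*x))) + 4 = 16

Step 1. [(-(2*(6*x))) + 4 = 16] +4 is outermost — subtract 4 both sides ⇒ sub: -(2*(6*x)) = 12.
Step 2. [-(2*(6*x)) = 12] leading − — multiply by −1 ⇒ neg: 2*(6*x) = -12.
Step 3. [2*(6*x) = -12] divide by the outer 2. So div: 6*x = -6.
Step 4. [6*x = -6] 6 out front; divide by 6 ⇒ div: x = -1.

Answer: x ∈ {-1}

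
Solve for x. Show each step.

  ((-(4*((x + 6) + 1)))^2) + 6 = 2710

Step 1. [((-(4*((x + 6) + 1)))^2) + 6 = 2710] peel the +6: subtract 6 from each side ⇒ sub: (-(4*((x + 6) + 1)))^2 = 2704.
Step 2. [(-(4*((x + 6) + 1)))^2 = 2704] 2704 ≥ 0, LHS is (·)² — take ±√ ⇒ sqrt: -(4*((x + 6) + 1)) = 52 or -52.
Step 3. [-(4*((x + 6) + 1)) = 52 or -52] LHS negated; negate both sides, so neg: 4*((x + 6) + 1) = -52 or 52.
Step 4. [4*((x + 6) + 1) = -52 or 52] 4·(inner) — divide through by 4 ⇒ div: (x + 6) + 1 = -13 or 13.
Step 5. [(x + 6) + 1 = -13 or 13] subtract 1: x sits inside (… + 1) ⇒ sub: x + 6 = -14 or 12.
Step 6. [x + 6 = -14 or 12] 6 comes off first (subtract 6), so sub: x = -20 or 6.

Answer: x ∈ {-20, 6}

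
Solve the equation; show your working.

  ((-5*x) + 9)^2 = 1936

Step 1. [((-5*x) + 9)^2 = 1936] √ both sides: 1936 ≥ 0 gives two branches ⇒ sqrt: (-5*x) + 9 = 44 or -44.
Step 2. [(-5*x) + 9 = 44 or -44] the outer +9 inverts by subtracting 9. So sub: -5*x = 35 or -53.
Step 3. [-5*x = 35 or -53] leading coefficient -5: divide by -5, so div: x = -7 or 53/5.

Answer: x ∈ {-7, 53/5}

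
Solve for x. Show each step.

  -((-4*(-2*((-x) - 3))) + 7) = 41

Step 1. [-((-4*(-2*((-x) - 3))) + 7) = 41] flip signs both sides. So neg: (-4*(-2*((-x) - 3))) + 7 = -41.
Step 2. [(-4*(-2*((-x) - 3))) + 7 = -41] the outer +7 inverts by subtracting 7, so sub: -4*(-2*((-x) - 3)) = -48.
Step 3. [-4*(-2*((-x) - 3)) = -48] divide by the outer -4, so div: -2*((-x) - 3) = 12.
Step 4. [-2*((-x) - 3) = 12] -2 out front; divide by -2. So div: (-x) - 3 = -6.
Step 5. [(-x) - 3 = -6] add 3: x sits inside (… - 3), so sub: -x = -3.
Step 6. [-x = -3] leading − — multiply by −1. So neg: x = 3.

Answer: x ∈ {3}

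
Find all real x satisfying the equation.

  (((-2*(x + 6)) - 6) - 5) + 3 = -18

Step 1. [(((-2*(x + 6)) - 6) - 5) + 3 = -18] +3 is outermost — subtract 3 both sides. So sub: ((-2*(x + 6)) - 6) - 5 = -21.
Step 2. [((-2*(x + 6)) - 6) - 5 = -21] 5 comes off first (add 5) ⇒ sub: (-2*(x + 6)) - 6 = -16.
Step 3. [(-2*(x + 6)) - 6 = -16] peel the -6: add 6 from each side, so sub: -2*(x + 6) = -10.
Step 4. [-2*(x + 6) = -10] -2·(inner) — divide through by -2, so div: x + 6 = 5.
Step 5. [x + 6 = 5] the outer +6 inverts by subtracting 6, so sub: x = -1.

Answer: x ∈ {-1}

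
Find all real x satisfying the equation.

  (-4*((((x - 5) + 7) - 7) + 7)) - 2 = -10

Step 1. [(-4*((((x - 5) + 7) - 7) + 7)) - 2 = -10] 2 comes off first (add 2) ⇒ sub: -4*((((x - 5) + 7) - 7) + 7) = -8.
Step 2. [-4*((((x - 5) + 7) - 7) + 7) = -8] divide by the outer -4 ⇒ div: (((x - 5) + 7) - 7) + 7 = 2.
Step 3. [(((x - 5) + 7) - 7) + 7 = 2] subtract 7: x sits inside (… + 7). So sub: ((x - 5) + 7) - 7 = -5.
Step 4. [((x - 5) + 7) - 7 = -5] the outer -7 inverts by adding 7 ⇒ sub: (x - 5) + 7 = 2.
Step 5. [(x - 5) + 7 = 2] 7 comes off first (subtract 7), so sub: x - 5 = -5.
Step 6. [x - 5 = -5] 5 comes off first (add 5) ⇒ sub: x = 0.

Answer: x ∈ {0}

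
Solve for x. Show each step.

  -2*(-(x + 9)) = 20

Step 1. [-2*(-(x + 9)) = 20] -2 out front; divide by -2. So div: -(x + 9) = -10.
Step 2. [-(x + 9) = -10] flip signs both sides, so neg: x + 9 = 10.
Step 3. [x + 9 = 10] the outer +9 inverts by subtracting 9. So sub: x = 1.

Answer: x ∈ {1}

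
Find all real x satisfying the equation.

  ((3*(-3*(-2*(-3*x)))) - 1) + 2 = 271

Step 1. [((3*(-3*(-2*(-3*x)))) - 1) + 2 = 271] peel the +2: subtract 2 from each side, so sub: (3*(-3*(-2*(-3*x)))) - 1 = 269.
Step 2. [(3*(-3*(-2*(-3*x)))) - 1 = 269] the outer -1 inverts by adding 1 ⇒ sub: 3*(-3*(-2*(-3*x))) = 270.
Step 3. [3*(-3*(-2*(-3*x))) = 270] LHS = 3·(…); ÷3 both sides. So div: -3*(-2*(-3*x)) = 90.
Step 4. [-3*(-2*(-3*x)) = 90] -3 out front; divide by -3. So div: -2*(-3*x) = -30.
Step 5. [-2*(-3*x) = -30] leading coefficient -2: divide by -2 ⇒ div: -3*x = 15.
Step 6. [-3*x = 15] divide by the outer -3 ⇒ div: x = -5.

Answer: x ∈ {-5}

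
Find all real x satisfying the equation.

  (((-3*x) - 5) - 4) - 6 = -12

Step 1. [(((-3*x) - 5) - 4) - 6 = -12] add 6: x sits inside (… - 6) ⇒ sub: ((-3*x) - 5) - 4 = -6.
Step 2. [((-3*x) - 5) - 4 = -6] peel the -4: add 4 from each side, so sub: (-3*x) - 5 = -2.
Step 3. [(-3*x) - 5 = -2] -5 is outermost — add 5 both sides, so sub: -3*x = 3.
Step 4. [-3*x = 3] -3 out front; divide by -3. So div: x = -1.

Answer: x ∈ {-1}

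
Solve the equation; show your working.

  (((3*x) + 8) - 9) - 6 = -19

Step 1. [(((3*x) + 8) - 9) - 6 = -19] the outer -6 inverts by adding 6. So sub: ((3*x) + 8) - 9 = -13.
Step 2. [((3*x) + 8) - 9 = -13] the outer -9 inverts by adding 9, so sub: (3*x) + 8 = -4.
Step 3. [(3*x) + 8 = -4] 8 comes off first (subtract 8) ⇒ sub: 3*x = -12.
Step 4. [3*x = -12] LHS = 3·(…); ÷3 both sides. So div: x = -4.

Answer: x ∈ {-4}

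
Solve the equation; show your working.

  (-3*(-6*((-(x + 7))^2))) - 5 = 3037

Step 1. [(-3*(-6*((-(x + 7))^2))) - 5 = 3037] add 5: x sits inside (… - 5). So sub: -3*(-6*((-(x + 7))^2)) = 3042.
Step 2. [-3*(-6*((-(x + 7))^2)) = 3042] -3 out front; divide by -3 ⇒ div: -6*((-(x + 7))^2) = -1014.
Step 3. [-6*((-(x + 7))^2) = -1014] LHS = -6·(…); ÷-6 both sides. So div: (-(x + 7))^2 = 169.
Step 4. [(-(x + 7))^2 = 169] LHS squared, RHS 169 ≥ 0: apply √ (±) ⇒ sqrt: -(x + 7) = 13 or -13.
Step 5. [-(x + 7) = 13 or -13] leading − — multiply by −1. So neg: x + 7 = -13 or 13.
Step 6. [x + 7 = -13 or 13] peel the +7: subtract 7 from each side, so sub: x = -20 or 6.

Answer: x ∈ {-20, 6}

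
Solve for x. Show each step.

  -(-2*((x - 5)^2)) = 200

Step 1. [-(-2*((x - 5)^2)) = 200] flip signs both sides. So neg: -2*((x - 5)^2) = -200.
Step 2. [-2*((x - 5)^2) = -200] LHS = -2·(…); ÷-2 both sides. So div: (x - 5)^2 = 100.
Step 3. [(x - 5)^2 = 100] LHS squared, RHS 100 ≥ 0: apply √ (±) ⇒ sqrt: x - 5 = 10 or -10.
Step 4. [x - 5 = 10 or -10] add 5: x sits inside (… - 5) ⇒ sub: x = 15 or -5.

Answer: x ∈ {-5, 15}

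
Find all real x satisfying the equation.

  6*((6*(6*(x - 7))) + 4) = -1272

Step 1. [6*((6*(6*(x - 7))) + 4) = -1272] 6·(inner) — divide through by 6, so div: (6*(6*(x - 7))) + 4 = -212.
Step 2. [(6*(6*(x - 7))) + 4 = -212] the outer +4 inverts by subtracting 4 ⇒ sub: 6*(6*(x - 7)) = -216.
Step 3. [6*(6*(x - 7)) = -216] divide by the outer 6, so div: 6*(x - 7) = -36.
Step 4. [6*(x - 7) = -36] 6 out front; divide by 6. So div: x - 7 = -6.
Step 5. [x - 7 = -6] add 7: x sits inside (… - 7), so sub: x = 1.

Answer: x ∈ {1}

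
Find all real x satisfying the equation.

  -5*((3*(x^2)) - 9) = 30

Step 1. [-5*((3*(x^2)) - 9) = 30] -5 out front; divide by -5 ⇒ div: (3*(x^2)) - 9 = -6.
Step 2. [(3*(x^2)) - 9 = -6] add 9: x sits inside (… - 9). So sub: 3*(x^2) = 3.
Step 3. [3*(x^2) = 3] divide by the outer 3 ⇒ div: x^2 = 1.
Step 4. [x^2 = 1] √ both sides: 1 ≥ 0 gives two branches. So sqrt: x = 1 or -1.

Answer: x ∈ {-1, 1}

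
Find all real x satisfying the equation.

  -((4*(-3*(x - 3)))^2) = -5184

Step 1. [-((4*(-3*(x - 3)))^2) = -5184] flip signs both sides. So neg: (4*(-3*(x - 3)))^2 = 5184.
Step 2. [(4*(-3*(x - 3)))^2 = 5184] 5184 ≥ 0, LHS is (·)² — take ±√. So sqrt: 4*(-3*(x - 3)) = 72 or -72.
Step 3. [4*(-3*(x - 3)) = 72 or -72] 4·(inner) — divide through by 4 ⇒ div: -3*(x - 3) = 18 or -18.
Step 4. [-3*(x - 3) = 18 or -18] leading coefficient -3: divide by -3 ⇒ div: x - 3 = -6 or 6.
Step 5. [x - 3 = -6 or 6] add 3: x sits inside (… - 3). So sub: x = -3 or 9.

Answer: x ∈ {-3, 9}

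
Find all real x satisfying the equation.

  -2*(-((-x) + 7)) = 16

Step 1. [-2*(-((-x) + 7)) = 16] divide by the outer -2 ⇒ div: -((-x) + 7) = -8.
Step 2. [-((-x) + 7) = -8] LHS negated; negate both sides ⇒ neg: (-x) + 7 = 8.
Step 3. [(-x) + 7 = 8] +7 is outermost — subtract 7 both sides. So sub: -x = 1.
Step 4. [-x = 1] flip signs both sides ⇒ neg: x = -1.

Answer: x ∈ {-1}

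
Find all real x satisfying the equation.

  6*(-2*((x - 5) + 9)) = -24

Step 1. [6*(-2*((x - 5) + 9)) = -24] divide by the outer 6 ⇒ div: -2*((x - 5) + 9) = -4.
Step 2. [-2*((x - 5) + 9) = -4] divide by the outer -2, so div: (x - 5) + 9 = 2.
Step 3. [(x - 5) + 9 = 2] the outer +9 inverts by subtracting 9 ⇒ sub: x - 5 = -7.
Step 4. [x - 5 = -7] -5 is outermost — add 5 both sides ⇒ sub: x = -2.

Answer: x ∈ {-2}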